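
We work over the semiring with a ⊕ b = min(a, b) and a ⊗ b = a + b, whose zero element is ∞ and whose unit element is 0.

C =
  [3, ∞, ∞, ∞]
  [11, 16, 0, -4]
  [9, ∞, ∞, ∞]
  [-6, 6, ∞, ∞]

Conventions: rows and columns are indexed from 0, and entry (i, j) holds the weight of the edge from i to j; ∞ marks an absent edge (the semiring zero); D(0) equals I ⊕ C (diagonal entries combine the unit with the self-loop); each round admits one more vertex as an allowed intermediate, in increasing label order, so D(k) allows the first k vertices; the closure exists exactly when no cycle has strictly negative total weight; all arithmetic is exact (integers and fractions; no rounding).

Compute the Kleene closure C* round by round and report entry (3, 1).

D(0):
  [0, ∞, ∞, ∞]
  [11, 0, 0, -4]
  [9, ∞, 0, ∞]
  [-6, 6, ∞, 0]
D(1):
  [0, ∞, ∞, ∞]
  [11, 0, 0, -4]
  [9, ∞, 0, ∞]
  [-6, 6, ∞, 0]
D(2):
  [0, ∞, ∞, ∞]
  [11, 0, 0, -4]
  [9, ∞, 0, ∞]
  [-6, 6, 6, 0]
D(3):
  [0, ∞, ∞, ∞]
  [9, 0, 0, -4]
  [9, ∞, 0, ∞]
  [-6, 6, 6, 0]
D(4):
  [0, ∞, ∞, ∞]
  [-10, 0, 0, -4]
  [9, ∞, 0, ∞]
  [-6, 6, 6, 0]
Answer: C*[3][1] = 6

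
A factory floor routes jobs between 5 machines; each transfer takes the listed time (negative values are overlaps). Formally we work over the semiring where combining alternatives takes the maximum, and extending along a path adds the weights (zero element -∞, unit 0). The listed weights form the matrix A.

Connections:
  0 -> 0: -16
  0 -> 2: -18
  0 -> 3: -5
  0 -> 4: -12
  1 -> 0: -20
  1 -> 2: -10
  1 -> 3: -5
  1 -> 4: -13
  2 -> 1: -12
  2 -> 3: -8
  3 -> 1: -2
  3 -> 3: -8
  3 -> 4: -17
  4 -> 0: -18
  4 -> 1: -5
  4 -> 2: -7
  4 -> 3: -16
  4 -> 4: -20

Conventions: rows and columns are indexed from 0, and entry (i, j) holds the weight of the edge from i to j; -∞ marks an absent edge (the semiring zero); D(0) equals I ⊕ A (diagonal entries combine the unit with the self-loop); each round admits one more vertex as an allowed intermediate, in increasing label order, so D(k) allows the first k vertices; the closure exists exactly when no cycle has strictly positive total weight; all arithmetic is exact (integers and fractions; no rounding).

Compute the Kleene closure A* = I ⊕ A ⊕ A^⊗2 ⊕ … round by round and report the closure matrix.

D(0):
  [0, -∞, -18, -5, -12]
  [-20, 0, -10, -5, -13]
  [-∞, -12, 0, -8, -∞]
  [-∞, -2, -∞, 0, -17]
  [-18, -5, -7, -16, 0]
D(1):
  [0, -∞, -18, -5, -12]
  [-20, 0, -10, -5, -13]
  [-∞, -12, 0, -8, -∞]
  [-∞, -2, -∞, 0, -17]
  [-18, -5, -7, -16, 0]
D(2):
  [0, -∞, -18, -5, -12]
  [-20, 0, -10, -5, -13]
  [-32, -12, 0, -8, -25]
  [-22, -2, -12, 0, -15]
  [-18, -5, -7, -10, 0]
D(3):
  [0, -30, -18, -5, -12]
  [-20, 0, -10, -5, -13]
  [-32, -12, 0, -8, -25]
  [-22, -2, -12, 0, -15]
  [-18, -5, -7, -10, 0]
D(4):
  [0, -7, -17, -5, -12]
  [-20, 0, -10, -5, -13]
  [-30, -10, 0, -8, -23]
  [-22, -2, -12, 0, -15]
  [-18, -5, -7, -10, 0]
D(5):
  [0, -7, -17, -5, -12]
  [-20, 0, -10, -5, -13]
  [-30, -10, 0, -8, -23]
  [-22, -2, -12, 0, -15]
  [-18, -5, -7, -10, 0]
Answer: A* = [[0, -7, -17, -5, -12], [-20, 0, -10, -5, -13], [-30, -10, 0, -8, -23], [-22, -2, -12, 0, -15], [-18, -5, -7, -10, 0]]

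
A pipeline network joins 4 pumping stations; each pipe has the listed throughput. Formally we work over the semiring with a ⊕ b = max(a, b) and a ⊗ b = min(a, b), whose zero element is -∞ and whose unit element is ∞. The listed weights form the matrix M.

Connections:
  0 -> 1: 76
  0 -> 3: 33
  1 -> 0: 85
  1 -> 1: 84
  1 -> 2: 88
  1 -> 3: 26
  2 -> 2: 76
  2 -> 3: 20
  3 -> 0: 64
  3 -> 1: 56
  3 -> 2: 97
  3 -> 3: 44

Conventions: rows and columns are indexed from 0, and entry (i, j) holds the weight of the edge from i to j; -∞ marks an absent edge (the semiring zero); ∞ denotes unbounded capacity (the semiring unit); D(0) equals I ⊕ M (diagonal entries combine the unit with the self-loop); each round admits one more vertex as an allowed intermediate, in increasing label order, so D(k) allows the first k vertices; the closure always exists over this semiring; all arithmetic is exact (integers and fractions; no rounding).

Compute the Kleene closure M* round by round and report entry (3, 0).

D(0):
  [∞, 76, -∞, 33]
  [85, ∞, 88, 26]
  [-∞, -∞, ∞, 20]
  [64, 56, 97, ∞]
D(1):
  [∞, 76, -∞, 33]
  [85, ∞, 88, 33]
  [-∞, -∞, ∞, 20]
  [64, 64, 97, ∞]
D(2):
  [∞, 76, 76, 33]
  [85, ∞, 88, 33]
  [-∞, -∞, ∞, 20]
  [64, 64, 97, ∞]
D(3):
  [∞, 76, 76, 33]
  [85, ∞, 88, 33]
  [-∞, -∞, ∞, 20]
  [64, 64, 97, ∞]
D(4):
  [∞, 76, 76, 33]
  [85, ∞, 88, 33]
  [20, 20, ∞, 20]
  [64, 64, 97, ∞]
Answer: M*[3][0] = 64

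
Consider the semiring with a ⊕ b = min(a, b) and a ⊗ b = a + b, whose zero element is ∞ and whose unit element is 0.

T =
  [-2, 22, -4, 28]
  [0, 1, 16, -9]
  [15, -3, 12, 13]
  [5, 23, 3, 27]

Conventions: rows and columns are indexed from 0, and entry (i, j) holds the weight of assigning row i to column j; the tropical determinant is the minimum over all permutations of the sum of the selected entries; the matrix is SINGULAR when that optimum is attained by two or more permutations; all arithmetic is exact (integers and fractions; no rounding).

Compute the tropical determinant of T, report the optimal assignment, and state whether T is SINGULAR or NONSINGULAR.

σ = (0, 1, 2, 3): (-2) + 1 + 12 + 27 = 38
σ = (0, 1, 3, 2): (-2) + 1 + 13 + 3 = 15
σ = (0, 2, 1, 3): (-2) + 16 + (-3) + 27 = 38
σ = (0, 2, 3, 1): (-2) + 16 + 13 + 23 = 50
σ = (0, 3, 1, 2): (-2) + (-9) + (-3) + 3 = -11
σ = (0, 3, 2, 1): (-2) + (-9) + 12 + 23 = 24
σ = (1, 0, 2, 3): 22 + 0 + 12 + 27 = 61
σ = (1, 0, 3, 2): 22 + 0 + 13 + 3 = 38
σ = (1, 2, 0, 3): 22 + 16 + 15 + 27 = 80
σ = (1, 2, 3, 0): 22 + 16 + 13 + 5 = 56
σ = (1, 3, 0, 2): 22 + (-9) + 15 + 3 = 31
σ = (1, 3, 2, 0): 22 + (-9) + 12 + 5 = 30
σ = (2, 0, 1, 3): (-4) + 0 + (-3) + 27 = 20
σ = (2, 0, 3, 1): (-4) + 0 + 13 + 23 = 32
σ = (2, 1, 0, 3): (-4) + 1 + 15 + 27 = 39
σ = (2, 1, 3, 0): (-4) + 1 + 13 + 5 = 15
σ = (2, 3, 0, 1): (-4) + (-9) + 15 + 23 = 25
σ = (2, 3, 1, 0): (-4) + (-9) + (-3) + 5 = -11
σ = (3, 0, 1, 2): 28 + 0 + (-3) + 3 = 28
σ = (3, 0, 2, 1): 28 + 0 + 12 + 23 = 63
σ = (3, 1, 0, 2): 28 + 1 + 15 + 3 = 47
σ = (3, 1, 2, 0): 28 + 1 + 12 + 5 = 46
σ = (3, 2, 0, 1): 28 + 16 + 15 + 23 = 82
σ = (3, 2, 1, 0): 28 + 16 + (-3) + 5 = 46
Optimal value attained by: σ = (0, 3, 1, 2).
Answer: det⊕(T) = -11; verdict: SINGULAR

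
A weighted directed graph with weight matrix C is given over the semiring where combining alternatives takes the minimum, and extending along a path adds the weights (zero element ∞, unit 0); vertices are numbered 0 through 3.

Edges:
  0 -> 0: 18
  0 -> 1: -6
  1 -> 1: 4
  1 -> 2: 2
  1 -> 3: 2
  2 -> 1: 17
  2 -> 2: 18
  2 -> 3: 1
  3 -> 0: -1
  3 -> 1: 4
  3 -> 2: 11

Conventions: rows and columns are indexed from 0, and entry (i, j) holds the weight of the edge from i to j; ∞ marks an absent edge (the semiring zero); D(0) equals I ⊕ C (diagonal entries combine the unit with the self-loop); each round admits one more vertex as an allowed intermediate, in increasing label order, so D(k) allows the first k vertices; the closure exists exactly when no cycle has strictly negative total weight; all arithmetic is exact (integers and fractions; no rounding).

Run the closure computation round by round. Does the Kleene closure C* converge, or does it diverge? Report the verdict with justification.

D(0):
  [0, -6, ∞, ∞]
  [∞, 0, 2, 2]
  [∞, 17, 0, 1]
  [-1, 4, 11, 0]
D(1):
  [0, -6, ∞, ∞]
  [∞, 0, 2, 2]
  [∞, 17, 0, 1]
  [-1, -7, 11, 0]
Detection: at round 2, diagonal entry (3, 3) turns strictly negative.
Key observation: the cycle 3->0->1->3 has total weight (-1) + (-6) + 2, which is strictly negative.
Answer: DIVERGES — negative cycle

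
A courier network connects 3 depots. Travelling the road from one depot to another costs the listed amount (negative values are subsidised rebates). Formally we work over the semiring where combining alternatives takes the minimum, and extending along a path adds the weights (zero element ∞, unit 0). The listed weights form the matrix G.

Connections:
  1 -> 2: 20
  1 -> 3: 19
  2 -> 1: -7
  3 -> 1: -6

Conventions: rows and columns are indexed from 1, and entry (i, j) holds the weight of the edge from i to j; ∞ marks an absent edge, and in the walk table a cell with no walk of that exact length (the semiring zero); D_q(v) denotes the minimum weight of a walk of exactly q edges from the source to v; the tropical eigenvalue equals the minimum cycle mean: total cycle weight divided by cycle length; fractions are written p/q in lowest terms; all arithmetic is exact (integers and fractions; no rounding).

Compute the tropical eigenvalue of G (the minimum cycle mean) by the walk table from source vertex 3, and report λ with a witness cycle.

q=0: [∞, ∞, 0]
q=1: [-6, ∞, ∞]
q=2: [∞, 14, 13]
q=3: [7, ∞, ∞]
Optimal cycle mean attained by: cycle 1->2->1, total 20 + (-7), length 2.
Answer: λ = 13/2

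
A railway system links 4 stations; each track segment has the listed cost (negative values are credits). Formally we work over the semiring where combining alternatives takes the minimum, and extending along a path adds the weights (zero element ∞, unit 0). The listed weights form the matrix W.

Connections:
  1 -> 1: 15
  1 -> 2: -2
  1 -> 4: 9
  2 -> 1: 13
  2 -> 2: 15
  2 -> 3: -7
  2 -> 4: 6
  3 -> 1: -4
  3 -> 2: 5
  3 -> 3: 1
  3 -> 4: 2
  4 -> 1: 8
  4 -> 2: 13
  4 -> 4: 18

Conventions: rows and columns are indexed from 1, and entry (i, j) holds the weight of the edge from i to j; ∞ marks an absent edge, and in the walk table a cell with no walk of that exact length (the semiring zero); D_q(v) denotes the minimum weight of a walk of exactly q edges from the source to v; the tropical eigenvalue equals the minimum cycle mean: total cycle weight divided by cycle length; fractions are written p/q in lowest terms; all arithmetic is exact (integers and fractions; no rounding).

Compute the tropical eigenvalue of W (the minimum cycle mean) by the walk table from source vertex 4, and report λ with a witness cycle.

q=0: [∞, ∞, ∞, 0]
q=1: [8, 13, ∞, 18]
q=2: [23, 6, 6, 17]
q=3: [2, 11, -1, 8]
q=4: [-5, 0, 0, 1]
Optimal cycle mean attained by: cycle 1->2->3->1, total (-2) + (-7) + (-4), length 3.
Answer: λ = -13/3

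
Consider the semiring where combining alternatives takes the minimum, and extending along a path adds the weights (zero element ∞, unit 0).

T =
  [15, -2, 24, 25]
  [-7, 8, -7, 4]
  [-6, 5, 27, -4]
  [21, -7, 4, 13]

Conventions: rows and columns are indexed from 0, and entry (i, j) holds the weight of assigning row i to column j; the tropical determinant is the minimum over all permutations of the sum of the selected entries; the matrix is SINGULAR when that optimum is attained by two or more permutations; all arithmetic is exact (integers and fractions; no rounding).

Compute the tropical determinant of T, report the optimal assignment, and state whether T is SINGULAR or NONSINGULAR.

σ = (0, 1, 2, 3): 15 + 8 + 27 + 13 = 63
σ = (0, 1, 3, 2): 15 + 8 + (-4) + 4 = 23
σ = (0, 2, 1, 3): 15 + (-7) + 5 + 13 = 26
σ = (0, 2, 3, 1): 15 + (-7) + (-4) + (-7) = -3
σ = (0, 3, 1, 2): 15 + 4 + 5 + 4 = 28
σ = (0, 3, 2, 1): 15 + 4 + 27 + (-7) = 39
σ = (1, 0, 2, 3): (-2) + (-7) + 27 + 13 = 31
σ = (1, 0, 3, 2): (-2) + (-7) + (-4) + 4 = -9
σ = (1, 2, 0, 3): (-2) + (-7) + (-6) + 13 = -2
σ = (1, 2, 3, 0): (-2) + (-7) + (-4) + 21 = 8
σ = (1, 3, 0, 2): (-2) + 4 + (-6) + 4 = 0
σ = (1, 3, 2, 0): (-2) + 4 + 27 + 21 = 50
σ = (2, 0, 1, 3): 24 + (-7) + 5 + 13 = 35
σ = (2, 0, 3, 1): 24 + (-7) + (-4) + (-7) = 6
σ = (2, 1, 0, 3): 24 + 8 + (-6) + 13 = 39
σ = (2, 1, 3, 0): 24 + 8 + (-4) + 21 = 49
σ = (2, 3, 0, 1): 24 + 4 + (-6) + (-7) = 15
σ = (2, 3, 1, 0): 24 + 4 + 5 + 21 = 54
σ = (3, 0, 1, 2): 25 + (-7) + 5 + 4 = 27
σ = (3, 0, 2, 1): 25 + (-7) + 27 + (-7) = 38
σ = (3, 1, 0, 2): 25 + 8 + (-6) + 4 = 31
σ = (3, 1, 2, 0): 25 + 8 + 27 + 21 = 81
σ = (3, 2, 0, 1): 25 + (-7) + (-6) + (-7) = 5
σ = (3, 2, 1, 0): 25 + (-7) + 5 + 21 = 44
Optimal value attained by: σ = (1, 0, 3, 2).
Answer: det⊕(T) = -9; verdict: NONSINGULAR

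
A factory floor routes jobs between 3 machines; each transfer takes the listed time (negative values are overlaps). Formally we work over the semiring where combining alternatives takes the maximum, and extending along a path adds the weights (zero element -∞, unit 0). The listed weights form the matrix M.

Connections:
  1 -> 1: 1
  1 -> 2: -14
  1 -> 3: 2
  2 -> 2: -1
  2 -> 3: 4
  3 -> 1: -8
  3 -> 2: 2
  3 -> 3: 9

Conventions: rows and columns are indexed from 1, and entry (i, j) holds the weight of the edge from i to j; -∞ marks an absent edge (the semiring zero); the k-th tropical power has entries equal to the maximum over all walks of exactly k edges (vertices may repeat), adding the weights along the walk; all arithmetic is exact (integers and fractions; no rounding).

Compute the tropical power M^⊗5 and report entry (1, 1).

M^⊗2:
  [2, 4, 11]
  [-4, 6, 13]
  [1, 11, 18]
M^⊗3:
  [3, 13, 20]
  [5, 15, 22]
  [10, 20, 27]
M^⊗4:
  [12, 22, 29]
  [14, 24, 31]
  [19, 29, 36]
M^⊗5:
  [21, 31, 38]
  [23, 33, 40]
  [28, 38, 45]
Key observation: the optimum is the walk 1->3->3->3->3->1, with weight 2 + 9 + 9 + 9 + (-8) = 21.
Optimal value attained by: walk 1->3->3->3->3->1.
Answer: (M^⊗5)[1][1] = 21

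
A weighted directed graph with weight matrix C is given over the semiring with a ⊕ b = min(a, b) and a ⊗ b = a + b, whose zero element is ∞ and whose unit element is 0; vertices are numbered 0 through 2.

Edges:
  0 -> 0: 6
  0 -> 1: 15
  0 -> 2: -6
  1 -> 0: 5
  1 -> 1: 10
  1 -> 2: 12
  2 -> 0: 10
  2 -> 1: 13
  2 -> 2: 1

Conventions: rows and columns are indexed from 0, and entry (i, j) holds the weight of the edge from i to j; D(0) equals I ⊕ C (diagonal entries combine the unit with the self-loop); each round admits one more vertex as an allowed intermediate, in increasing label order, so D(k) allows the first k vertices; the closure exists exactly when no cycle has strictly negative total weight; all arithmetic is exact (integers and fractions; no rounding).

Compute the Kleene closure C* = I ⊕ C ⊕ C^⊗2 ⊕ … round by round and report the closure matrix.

D(0):
  [0, 15, -6]
  [5, 0, 12]
  [10, 13, 0]
D(1):
  [0, 15, -6]
  [5, 0, -1]
  [10, 13, 0]
D(2):
  [0, 15, -6]
  [5, 0, -1]
  [10, 13, 0]
D(3):
  [0, 7, -6]
  [5, 0, -1]
  [10, 13, 0]
Answer: C* = [[0, 7, -6], [5, 0, -1], [10, 13, 0]]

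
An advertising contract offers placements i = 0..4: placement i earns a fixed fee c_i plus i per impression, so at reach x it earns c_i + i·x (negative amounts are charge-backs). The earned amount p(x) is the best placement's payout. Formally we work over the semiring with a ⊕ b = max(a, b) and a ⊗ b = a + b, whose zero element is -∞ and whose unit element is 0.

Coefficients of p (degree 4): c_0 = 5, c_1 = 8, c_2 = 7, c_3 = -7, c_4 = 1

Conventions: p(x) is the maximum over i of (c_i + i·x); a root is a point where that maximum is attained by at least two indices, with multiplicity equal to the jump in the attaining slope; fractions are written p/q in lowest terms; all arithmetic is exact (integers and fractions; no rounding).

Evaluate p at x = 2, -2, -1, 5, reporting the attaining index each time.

p(2) = max(5+0·2=5, 8+1·2=10, 7+2·2=11, -7+3·2=-1, 1+4·2=9) = 11 (attained by i=2)
p(-2) = max(5+0·(-2)=5, 8+1·(-2)=6, 7+2·(-2)=3, -7+3·(-2)=-13, 1+4·(-2)=-7) = 6 (attained by i=1)
p(-1) = max(5+0·(-1)=5, 8+1·(-1)=7, 7+2·(-1)=5, -7+3·(-1)=-10, 1+4·(-1)=-3) = 7 (attained by i=1)
p(5) = max(5+0·5=5, 8+1·5=13, 7+2·5=17, -7+3·5=8, 1+4·5=21) = 21 (attained by i=4)
Answer: p(2) = 11; p(-2) = 6; p(-1) = 7; p(5) = 21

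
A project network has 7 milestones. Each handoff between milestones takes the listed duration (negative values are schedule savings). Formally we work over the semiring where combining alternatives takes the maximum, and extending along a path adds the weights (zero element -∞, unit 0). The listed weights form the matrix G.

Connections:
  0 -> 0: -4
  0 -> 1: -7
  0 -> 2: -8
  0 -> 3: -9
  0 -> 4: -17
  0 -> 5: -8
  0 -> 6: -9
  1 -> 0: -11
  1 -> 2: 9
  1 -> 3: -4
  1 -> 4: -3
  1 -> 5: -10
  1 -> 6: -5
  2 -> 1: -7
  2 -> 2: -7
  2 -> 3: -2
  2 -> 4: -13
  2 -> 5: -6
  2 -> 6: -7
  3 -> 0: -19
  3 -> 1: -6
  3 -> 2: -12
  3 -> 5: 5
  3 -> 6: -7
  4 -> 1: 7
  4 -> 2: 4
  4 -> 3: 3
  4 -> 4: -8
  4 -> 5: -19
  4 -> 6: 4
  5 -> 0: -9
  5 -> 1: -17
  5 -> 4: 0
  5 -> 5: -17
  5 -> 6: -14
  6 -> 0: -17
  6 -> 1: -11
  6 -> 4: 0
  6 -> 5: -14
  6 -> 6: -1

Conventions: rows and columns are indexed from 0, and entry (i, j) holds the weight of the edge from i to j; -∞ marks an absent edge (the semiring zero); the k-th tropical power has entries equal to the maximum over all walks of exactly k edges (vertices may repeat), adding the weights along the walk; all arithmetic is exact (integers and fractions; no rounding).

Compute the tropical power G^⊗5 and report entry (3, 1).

G^⊗2:
  [-8, -10, 2, -10, -8, -4, -10]
  [-15, 4, 2, 7, -4, 3, 2]
  [-15, -6, 2, -9, -6, 3, -8]
  [-4, -12, 3, -10, 5, -12, -8]
  [-4, -1, 16, 3, 4, 8, 3]
  [-13, 7, 4, 3, -8, -17, 4]
  [-18, 7, 4, 3, -1, -15, 4]
G^⊗3:
  [-12, -1, -1, 0, -4, -4, -4]
  [-6, 3, 13, 0, 3, 12, 1]
  [-6, 1, 3, 0, 3, -4, -2]
  [-8, 12, 9, 8, -3, -3, 9]
  [-1, 11, 9, 14, 8, 10, 9]
  [-4, -1, 16, 3, 4, 8, 3]
  [-4, 6, 16, 3, 4, 8, 3]
G^⊗4:
  [-12, 3, 8, -1, -4, 5, 0]
  [3, 10, 12, 11, 12, 7, 7]
  [-10, 10, 10, 6, -2, 5, 7]
  [1, 4, 21, 8, 9, 13, 8]
  [1, 15, 20, 11, 10, 19, 12]
  [-1, 11, 9, 14, 8, 10, 9]
  [-1, 11, 15, 14, 8, 10, 9]
G^⊗5:
  [-4, 3, 12, 6, 5, 4, 1]
  [-1, 19, 19, 15, 7, 16, 16]
  [-1, 5, 19, 8, 7, 11, 6]
  [4, 16, 14, 19, 13, 15, 14]
  [10, 17, 24, 18, 19, 16, 14]
  [1, 15, 20, 11, 10, 19, 12]
  [1, 15, 20, 13, 10, 19, 12]
Key observation: the optimum is the walk 3->5->4->1->4->1, with weight 5 + 0 + 7 + (-3) + 7 = 16.
Optimal value attained by: walk 3->5->4->1->4->1.
Answer: (G^⊗5)[3][1] = 16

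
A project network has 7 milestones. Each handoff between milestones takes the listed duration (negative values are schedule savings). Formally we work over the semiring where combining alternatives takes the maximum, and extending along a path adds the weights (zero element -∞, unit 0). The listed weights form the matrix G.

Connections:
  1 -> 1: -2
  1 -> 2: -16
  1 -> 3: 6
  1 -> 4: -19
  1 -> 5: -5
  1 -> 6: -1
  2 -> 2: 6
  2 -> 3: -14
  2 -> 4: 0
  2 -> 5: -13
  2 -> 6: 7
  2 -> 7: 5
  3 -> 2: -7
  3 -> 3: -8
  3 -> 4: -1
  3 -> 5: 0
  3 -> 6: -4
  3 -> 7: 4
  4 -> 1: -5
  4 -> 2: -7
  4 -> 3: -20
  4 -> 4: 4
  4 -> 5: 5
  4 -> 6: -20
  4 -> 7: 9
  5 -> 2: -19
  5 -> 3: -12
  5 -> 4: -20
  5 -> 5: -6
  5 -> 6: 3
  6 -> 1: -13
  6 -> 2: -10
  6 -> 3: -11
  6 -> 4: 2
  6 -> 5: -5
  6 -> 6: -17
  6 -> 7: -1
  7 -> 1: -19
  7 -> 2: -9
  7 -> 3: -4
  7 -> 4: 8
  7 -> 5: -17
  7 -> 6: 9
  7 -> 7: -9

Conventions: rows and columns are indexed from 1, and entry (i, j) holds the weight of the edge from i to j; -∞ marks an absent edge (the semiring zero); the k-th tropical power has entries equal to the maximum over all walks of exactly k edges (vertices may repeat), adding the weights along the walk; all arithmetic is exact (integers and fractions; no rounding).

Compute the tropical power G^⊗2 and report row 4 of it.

G^⊗2:
  [-4, -1, 4, 5, 6, 2, 10]
  [-5, 12, 1, 13, 5, 14, 11]
  [-6, -1, 0, 12, 4, 13, 8]
  [-1, 0, 5, 17, 9, 18, 13]
  [-10, -7, -8, 5, -2, -3, 2]
  [-3, -4, -5, 7, 7, 8, 11]
  [3, 1, -2, 12, 13, 0, 17]
Answer: row 4 of G^⊗2 = [-1, 0, 5, 17, 9, 18, 13]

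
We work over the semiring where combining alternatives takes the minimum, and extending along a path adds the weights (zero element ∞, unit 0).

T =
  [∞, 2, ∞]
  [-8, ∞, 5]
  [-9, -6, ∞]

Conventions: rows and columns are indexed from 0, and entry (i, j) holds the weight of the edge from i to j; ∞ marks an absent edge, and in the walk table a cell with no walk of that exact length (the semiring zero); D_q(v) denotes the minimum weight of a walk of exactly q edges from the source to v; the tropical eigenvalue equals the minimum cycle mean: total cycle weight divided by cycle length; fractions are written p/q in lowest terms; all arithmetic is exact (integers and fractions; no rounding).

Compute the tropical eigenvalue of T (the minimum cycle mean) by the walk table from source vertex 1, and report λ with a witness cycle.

q=0: [∞, 0, ∞]
q=1: [-8, ∞, 5]
q=2: [-4, -6, ∞]
q=3: [-14, -2, -1]
Optimal cycle mean attained by: cycle 0->1->0, total 2 + (-8), length 2.
Answer: λ = -3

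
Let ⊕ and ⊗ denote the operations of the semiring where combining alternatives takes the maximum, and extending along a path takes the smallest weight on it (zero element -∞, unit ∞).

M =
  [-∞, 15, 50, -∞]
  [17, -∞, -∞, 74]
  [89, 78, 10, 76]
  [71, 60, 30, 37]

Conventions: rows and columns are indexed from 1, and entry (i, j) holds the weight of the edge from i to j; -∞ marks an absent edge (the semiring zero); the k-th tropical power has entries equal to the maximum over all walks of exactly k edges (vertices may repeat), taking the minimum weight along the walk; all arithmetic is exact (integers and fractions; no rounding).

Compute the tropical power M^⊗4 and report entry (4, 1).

M^⊗2:
  [50, 50, 10, 50]
  [71, 60, 30, 37]
  [71, 60, 50, 74]
  [37, 37, 50, 60]
M^⊗3:
  [50, 50, 50, 50]
  [37, 37, 50, 60]
  [71, 60, 50, 60]
  [60, 60, 37, 50]
M^⊗4:
  [50, 50, 50, 50]
  [60, 60, 37, 50]
  [60, 60, 50, 60]
  [50, 50, 50, 60]
Key observation: the optimum is the walk 4->1->3->4->1, with weight 71 min 50 min 76 min 71 = 50.
Optimal value attained by: walk 4->1->3->4->1.
Answer: (M^⊗4)[4][1] = 50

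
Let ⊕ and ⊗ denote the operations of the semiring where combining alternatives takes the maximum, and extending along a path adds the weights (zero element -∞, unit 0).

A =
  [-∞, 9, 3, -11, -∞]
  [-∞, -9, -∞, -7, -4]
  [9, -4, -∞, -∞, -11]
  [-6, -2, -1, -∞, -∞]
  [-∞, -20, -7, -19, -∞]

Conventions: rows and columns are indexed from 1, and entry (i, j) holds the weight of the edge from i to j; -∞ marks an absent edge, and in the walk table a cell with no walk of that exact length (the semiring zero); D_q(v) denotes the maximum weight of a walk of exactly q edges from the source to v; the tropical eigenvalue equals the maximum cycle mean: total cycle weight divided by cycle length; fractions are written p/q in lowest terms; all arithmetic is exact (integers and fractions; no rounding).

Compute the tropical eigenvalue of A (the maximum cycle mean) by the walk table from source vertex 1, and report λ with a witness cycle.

q=0: [0, -∞, -∞, -∞, -∞]
q=1: [-∞, 9, 3, -11, -∞]
q=2: [12, 0, -12, 2, 5]
q=3: [-3, 21, 15, 1, -4]
q=4: [24, 12, 0, 14, 17]
q=5: [9, 33, 27, 13, 8]
Optimal cycle mean attained by: cycle 1->3->1, total 3 + 9, length 2.
Answer: λ = 6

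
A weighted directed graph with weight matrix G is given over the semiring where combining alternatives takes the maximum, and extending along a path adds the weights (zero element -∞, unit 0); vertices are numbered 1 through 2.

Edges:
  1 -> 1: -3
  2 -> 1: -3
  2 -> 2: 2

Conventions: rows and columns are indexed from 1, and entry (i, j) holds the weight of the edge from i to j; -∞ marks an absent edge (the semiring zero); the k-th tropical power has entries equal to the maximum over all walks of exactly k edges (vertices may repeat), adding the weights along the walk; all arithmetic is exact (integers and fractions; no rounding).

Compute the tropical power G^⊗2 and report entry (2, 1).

G^⊗2:
  [-6, -∞]
  [-1, 4]
Key observation: the optimum is the walk 2->2->1, with weight 2 + (-3) = -1.
Optimal value attained by: walk 2->2->1.
Answer: (G^⊗2)[2][1] = -1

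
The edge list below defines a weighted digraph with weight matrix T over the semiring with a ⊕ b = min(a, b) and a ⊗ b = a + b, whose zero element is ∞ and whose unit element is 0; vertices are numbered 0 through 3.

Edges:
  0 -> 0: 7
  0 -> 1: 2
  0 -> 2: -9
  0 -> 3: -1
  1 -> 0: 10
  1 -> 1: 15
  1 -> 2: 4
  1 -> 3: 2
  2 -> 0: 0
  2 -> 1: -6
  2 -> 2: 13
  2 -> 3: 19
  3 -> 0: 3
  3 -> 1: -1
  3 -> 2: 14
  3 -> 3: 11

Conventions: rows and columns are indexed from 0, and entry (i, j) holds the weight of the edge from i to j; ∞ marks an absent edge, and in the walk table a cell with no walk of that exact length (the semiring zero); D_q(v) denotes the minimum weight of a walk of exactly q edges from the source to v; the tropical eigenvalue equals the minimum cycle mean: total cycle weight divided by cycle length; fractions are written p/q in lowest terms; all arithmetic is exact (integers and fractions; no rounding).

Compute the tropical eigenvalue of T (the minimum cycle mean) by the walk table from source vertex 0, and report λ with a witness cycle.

q=0: [0, ∞, ∞, ∞]
q=1: [7, 2, -9, -1]
q=2: [-9, -15, -2, 4]
q=3: [-5, -8, -18, -13]
q=4: [-18, -24, -14, -6]
Optimal cycle mean attained by: cycle 0->2->0, total (-9) + 0, length 2.
Answer: λ = -9/2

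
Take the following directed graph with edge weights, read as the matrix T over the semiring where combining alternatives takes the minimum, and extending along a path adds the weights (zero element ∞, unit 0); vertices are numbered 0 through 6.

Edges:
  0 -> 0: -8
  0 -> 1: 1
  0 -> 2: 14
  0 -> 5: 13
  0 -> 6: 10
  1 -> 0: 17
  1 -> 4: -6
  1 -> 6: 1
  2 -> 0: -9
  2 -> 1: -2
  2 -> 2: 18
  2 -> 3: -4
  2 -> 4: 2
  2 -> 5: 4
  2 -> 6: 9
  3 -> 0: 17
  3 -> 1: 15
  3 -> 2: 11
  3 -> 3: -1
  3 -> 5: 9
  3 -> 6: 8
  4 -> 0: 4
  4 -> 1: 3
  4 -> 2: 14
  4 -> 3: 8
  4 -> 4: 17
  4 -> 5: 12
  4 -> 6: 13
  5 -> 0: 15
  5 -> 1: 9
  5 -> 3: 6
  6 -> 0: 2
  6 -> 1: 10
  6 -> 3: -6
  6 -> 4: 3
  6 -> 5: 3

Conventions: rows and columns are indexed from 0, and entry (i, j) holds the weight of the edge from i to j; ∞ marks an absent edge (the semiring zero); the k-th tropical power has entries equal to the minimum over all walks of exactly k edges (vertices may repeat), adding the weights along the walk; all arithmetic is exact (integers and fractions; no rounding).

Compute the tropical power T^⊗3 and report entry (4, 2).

T^⊗2:
  [-16, -7, 6, 4, -5, 5, 2]
  [-2, -3, 8, -5, 4, 4, 7]
  [-17, -8, 5, -5, -8, 4, -1]
  [2, 9, 10, -2, 9, 8, 7]
  [-4, 5, 18, 7, -3, 16, 4]
  [7, 16, 17, 5, 3, 15, 10]
  [-6, 3, 5, -7, 4, 3, 2]
T^⊗3:
  [-24, -15, -2, -4, -13, -3, -6]
  [-10, -1, 6, -6, -9, 4, -2]
  [-25, -16, -3, -7, -14, -4, -7]
  [-6, 3, 9, -3, 3, 7, 6]
  [-12, -3, 10, -2, -1, 7, 6]
  [-1, 6, 16, 4, 10, 13, 13]
  [-14, -5, 4, -8, -3, 2, 1]
Key observation: the optimum is the walk 4->0->0->2, with weight 4 + (-8) + 14 = 10.
Optimal value attained by: walk 4->0->0->2.
Answer: (T^⊗3)[4][2] = 10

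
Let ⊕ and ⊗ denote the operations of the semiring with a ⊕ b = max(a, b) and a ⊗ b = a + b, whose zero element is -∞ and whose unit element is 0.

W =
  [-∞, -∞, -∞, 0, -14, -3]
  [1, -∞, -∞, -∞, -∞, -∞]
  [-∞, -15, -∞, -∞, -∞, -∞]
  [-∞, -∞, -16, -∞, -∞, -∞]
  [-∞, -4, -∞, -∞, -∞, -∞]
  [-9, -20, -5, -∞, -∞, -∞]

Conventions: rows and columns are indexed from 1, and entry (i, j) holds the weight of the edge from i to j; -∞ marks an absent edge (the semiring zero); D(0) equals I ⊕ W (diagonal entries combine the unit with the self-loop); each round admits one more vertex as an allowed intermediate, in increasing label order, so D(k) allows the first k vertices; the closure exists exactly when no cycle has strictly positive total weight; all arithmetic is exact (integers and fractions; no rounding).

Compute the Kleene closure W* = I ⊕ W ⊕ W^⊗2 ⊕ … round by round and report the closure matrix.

D(0):
  [0, -∞, -∞, 0, -14, -3]
  [1, 0, -∞, -∞, -∞, -∞]
  [-∞, -15, 0, -∞, -∞, -∞]
  [-∞, -∞, -16, 0, -∞, -∞]
  [-∞, -4, -∞, -∞, 0, -∞]
  [-9, -20, -5, -∞, -∞, 0]
D(1):
  [0, -∞, -∞, 0, -14, -3]
  [1, 0, -∞, 1, -13, -2]
  [-∞, -15, 0, -∞, -∞, -∞]
  [-∞, -∞, -16, 0, -∞, -∞]
  [-∞, -4, -∞, -∞, 0, -∞]
  [-9, -20, -5, -9, -23, 0]
D(2):
  [0, -∞, -∞, 0, -14, -3]
  [1, 0, -∞, 1, -13, -2]
  [-14, -15, 0, -14, -28, -17]
  [-∞, -∞, -16, 0, -∞, -∞]
  [-3, -4, -∞, -3, 0, -6]
  [-9, -20, -5, -9, -23, 0]
D(3):
  [0, -∞, -∞, 0, -14, -3]
  [1, 0, -∞, 1, -13, -2]
  [-14, -15, 0, -14, -28, -17]
  [-30, -31, -16, 0, -44, -33]
  [-3, -4, -∞, -3, 0, -6]
  [-9, -20, -5, -9, -23, 0]
D(4):
  [0, -31, -16, 0, -14, -3]
  [1, 0, -15, 1, -13, -2]
  [-14, -15, 0, -14, -28, -17]
  [-30, -31, -16, 0, -44, -33]
  [-3, -4, -19, -3, 0, -6]
  [-9, -20, -5, -9, -23, 0]
D(5):
  [0, -18, -16, 0, -14, -3]
  [1, 0, -15, 1, -13, -2]
  [-14, -15, 0, -14, -28, -17]
  [-30, -31, -16, 0, -44, -33]
  [-3, -4, -19, -3, 0, -6]
  [-9, -20, -5, -9, -23, 0]
D(6):
  [0, -18, -8, 0, -14, -3]
  [1, 0, -7, 1, -13, -2]
  [-14, -15, 0, -14, -28, -17]
  [-30, -31, -16, 0, -44, -33]
  [-3, -4, -11, -3, 0, -6]
  [-9, -20, -5, -9, -23, 0]
Answer: W* = [[0, -18, -8, 0, -14, -3], [1, 0, -7, 1, -13, -2], [-14, -15, 0, -14, -28, -17], [-30, -31, -16, 0, -44, -33], [-3, -4, -11, -3, 0, -6], [-9, -20, -5, -9, -23, 0]]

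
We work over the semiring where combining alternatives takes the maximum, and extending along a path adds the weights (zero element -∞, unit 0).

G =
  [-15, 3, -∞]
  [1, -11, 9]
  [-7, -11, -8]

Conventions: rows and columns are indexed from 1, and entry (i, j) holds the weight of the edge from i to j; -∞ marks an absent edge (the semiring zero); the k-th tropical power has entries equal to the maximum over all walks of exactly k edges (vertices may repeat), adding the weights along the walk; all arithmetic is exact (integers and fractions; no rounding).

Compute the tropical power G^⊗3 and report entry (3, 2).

G^⊗2:
  [4, -8, 12]
  [2, 4, 1]
  [-10, -4, -2]
G^⊗3:
  [5, 7, 4]
  [5, 5, 13]
  [-3, -7, 5]
Key observation: the optimum is the walk 3->2->1->2, with weight (-11) + 1 + 3 = -7.
Optimal value attained by: walk 3->2->1->2.
Answer: (G^⊗3)[3][2] = -7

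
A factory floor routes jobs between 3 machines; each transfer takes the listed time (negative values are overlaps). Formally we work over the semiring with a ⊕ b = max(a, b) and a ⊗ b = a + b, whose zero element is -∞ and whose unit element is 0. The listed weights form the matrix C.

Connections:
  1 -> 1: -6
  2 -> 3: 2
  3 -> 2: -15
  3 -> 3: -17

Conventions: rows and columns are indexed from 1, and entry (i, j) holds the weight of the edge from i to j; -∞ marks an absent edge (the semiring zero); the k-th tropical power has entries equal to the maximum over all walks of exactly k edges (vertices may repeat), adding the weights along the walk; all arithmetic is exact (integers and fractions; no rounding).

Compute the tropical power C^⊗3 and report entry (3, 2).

C^⊗2:
  [-12, -∞, -∞]
  [-∞, -13, -15]
  [-∞, -32, -13]
C^⊗3:
  [-18, -∞, -∞]
  [-∞, -30, -11]
  [-∞, -28, -30]
Key observation: the optimum is the walk 3->2->3->2, with weight (-15) + 2 + (-15) = -28.
Optimal value attained by: walk 3->2->3->2.
Answer: (C^⊗3)[3][2] = -28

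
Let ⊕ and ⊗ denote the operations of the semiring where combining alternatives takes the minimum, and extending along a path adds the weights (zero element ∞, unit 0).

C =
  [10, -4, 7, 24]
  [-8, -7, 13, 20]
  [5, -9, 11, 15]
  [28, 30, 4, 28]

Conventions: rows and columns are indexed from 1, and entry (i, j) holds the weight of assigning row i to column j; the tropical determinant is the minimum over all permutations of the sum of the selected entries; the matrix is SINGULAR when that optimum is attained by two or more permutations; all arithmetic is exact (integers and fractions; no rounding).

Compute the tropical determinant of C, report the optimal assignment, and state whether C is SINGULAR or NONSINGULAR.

σ = (1, 2, 3, 4): 10 + (-7) + 11 + 28 = 42
σ = (1, 2, 4, 3): 10 + (-7) + 15 + 4 = 22
σ = (1, 3, 2, 4): 10 + 13 + (-9) + 28 = 42
σ = (1, 3, 4, 2): 10 + 13 + 15 + 30 = 68
σ = (1, 4, 2, 3): 10 + 20 + (-9) + 4 = 25
σ = (1, 4, 3, 2): 10 + 20 + 11 + 30 = 71
σ = (2, 1, 3, 4): (-4) + (-8) + 11 + 28 = 27
σ = (2, 1, 4, 3): (-4) + (-8) + 15 + 4 = 7
σ = (2, 3, 1, 4): (-4) + 13 + 5 + 28 = 42
σ = (2, 3, 4, 1): (-4) + 13 + 15 + 28 = 52
σ = (2, 4, 1, 3): (-4) + 20 + 5 + 4 = 25
σ = (2, 4, 3, 1): (-4) + 20 + 11 + 28 = 55
σ = (3, 1, 2, 4): 7 + (-8) + (-9) + 28 = 18
σ = (3, 1, 4, 2): 7 + (-8) + 15 + 30 = 44
σ = (3, 2, 1, 4): 7 + (-7) + 5 + 28 = 33
σ = (3, 2, 4, 1): 7 + (-7) + 15 + 28 = 43
σ = (3, 4, 1, 2): 7 + 20 + 5 + 30 = 62
σ = (3, 4, 2, 1): 7 + 20 + (-9) + 28 = 46
σ = (4, 1, 2, 3): 24 + (-8) + (-9) + 4 = 11
σ = (4, 1, 3, 2): 24 + (-8) + 11 + 30 = 57
σ = (4, 2, 1, 3): 24 + (-7) + 5 + 4 = 26
σ = (4, 2, 3, 1): 24 + (-7) + 11 + 28 = 56
σ = (4, 3, 1, 2): 24 + 13 + 5 + 30 = 72
σ = (4, 3, 2, 1): 24 + 13 + (-9) + 28 = 56
Optimal value attained by: σ = (2, 1, 4, 3).
Answer: det⊕(C) = 7; verdict: NONSINGULAR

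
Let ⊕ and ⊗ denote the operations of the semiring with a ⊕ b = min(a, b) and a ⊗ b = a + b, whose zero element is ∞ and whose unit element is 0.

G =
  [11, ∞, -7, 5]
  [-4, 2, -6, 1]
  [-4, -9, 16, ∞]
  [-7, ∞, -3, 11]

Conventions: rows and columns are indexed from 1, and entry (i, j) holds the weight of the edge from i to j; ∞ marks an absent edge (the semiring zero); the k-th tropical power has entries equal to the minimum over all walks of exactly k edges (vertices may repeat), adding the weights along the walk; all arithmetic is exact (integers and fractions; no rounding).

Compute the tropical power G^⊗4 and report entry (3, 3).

G^⊗2:
  [-11, -16, 2, 16]
  [-10, -15, -11, 1]
  [-13, -7, -15, -8]
  [-7, -12, -14, -2]
G^⊗3:
  [-20, -14, -22, -15]
  [-19, -20, -21, -14]
  [-19, -24, -20, -8]
  [-18, -23, -18, -11]
G^⊗4:
  [-26, -31, -27, -15]
  [-25, -30, -26, -19]
  [-28, -29, -30, -23]
  [-27, -27, -29, -22]
Key observation: the optimum is the walk 3->2->3->2->3, with weight (-9) + (-6) + (-9) + (-6) = -30.
Optimal value attained by: walk 3->2->3->2->3.
Answer: (G^⊗4)[3][3] = -30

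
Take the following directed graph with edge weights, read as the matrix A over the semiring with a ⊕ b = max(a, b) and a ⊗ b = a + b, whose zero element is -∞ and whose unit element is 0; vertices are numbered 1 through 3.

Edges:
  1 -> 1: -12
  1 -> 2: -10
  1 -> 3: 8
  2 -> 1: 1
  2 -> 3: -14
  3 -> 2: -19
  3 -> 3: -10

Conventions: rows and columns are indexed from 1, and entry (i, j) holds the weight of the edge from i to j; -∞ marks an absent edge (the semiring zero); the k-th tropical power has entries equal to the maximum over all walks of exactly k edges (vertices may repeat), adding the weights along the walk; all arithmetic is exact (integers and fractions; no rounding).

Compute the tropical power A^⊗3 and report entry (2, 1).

A^⊗2:
  [-9, -11, -2]
  [-11, -9, 9]
  [-18, -29, -20]
A^⊗3:
  [-10, -19, -1]
  [-8, -10, -1]
  [-28, -28, -10]
Key observation: the optimum is the walk 2->1->2->1, with weight 1 + (-10) + 1 = -8.
Optimal value attained by: walk 2->1->2->1.
Answer: (A^⊗3)[2][1] = -8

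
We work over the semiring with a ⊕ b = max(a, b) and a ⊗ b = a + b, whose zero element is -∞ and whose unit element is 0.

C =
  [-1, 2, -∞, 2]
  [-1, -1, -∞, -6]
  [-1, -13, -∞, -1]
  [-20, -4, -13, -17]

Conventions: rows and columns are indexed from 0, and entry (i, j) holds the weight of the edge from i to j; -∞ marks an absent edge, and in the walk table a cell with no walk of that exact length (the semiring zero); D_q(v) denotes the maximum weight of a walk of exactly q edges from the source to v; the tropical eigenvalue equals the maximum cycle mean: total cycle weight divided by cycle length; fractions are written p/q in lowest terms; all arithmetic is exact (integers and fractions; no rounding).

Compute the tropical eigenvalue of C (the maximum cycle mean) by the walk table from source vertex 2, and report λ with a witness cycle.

q=0: [-∞, -∞, 0, -∞]
q=1: [-1, -13, -∞, -1]
q=2: [-2, 1, -14, 1]
q=3: [0, 0, -12, 0]
q=4: [-1, 2, -13, 2]
Optimal cycle mean attained by: cycle 0->1->0, total 2 + (-1), length 2.
Answer: λ = 1/2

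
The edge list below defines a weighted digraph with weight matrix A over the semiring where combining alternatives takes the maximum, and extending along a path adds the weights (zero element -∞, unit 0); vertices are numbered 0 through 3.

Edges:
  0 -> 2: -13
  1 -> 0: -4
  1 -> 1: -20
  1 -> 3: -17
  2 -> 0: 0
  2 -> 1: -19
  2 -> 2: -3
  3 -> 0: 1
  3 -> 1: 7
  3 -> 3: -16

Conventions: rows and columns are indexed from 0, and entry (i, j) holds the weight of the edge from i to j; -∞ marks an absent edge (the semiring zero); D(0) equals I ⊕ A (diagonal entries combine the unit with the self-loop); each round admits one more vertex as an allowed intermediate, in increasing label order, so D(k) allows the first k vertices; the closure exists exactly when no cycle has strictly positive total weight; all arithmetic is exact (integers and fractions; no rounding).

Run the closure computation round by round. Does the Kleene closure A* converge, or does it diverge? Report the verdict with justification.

D(0):
  [0, -∞, -13, -∞]
  [-4, 0, -∞, -17]
  [0, -19, 0, -∞]
  [1, 7, -∞, 0]
D(1):
  [0, -∞, -13, -∞]
  [-4, 0, -17, -17]
  [0, -19, 0, -∞]
  [1, 7, -12, 0]
D(2):
  [0, -∞, -13, -∞]
  [-4, 0, -17, -17]
  [0, -19, 0, -36]
  [3, 7, -10, 0]
D(3):
  [0, -32, -13, -49]
  [-4, 0, -17, -17]
  [0, -19, 0, -36]
  [3, 7, -10, 0]
D(4):
  [0, -32, -13, -49]
  [-4, 0, -17, -17]
  [0, -19, 0, -36]
  [3, 7, -10, 0]
Key observation: every diagonal entry stays at the unit through all rounds, so no improving cycle exists.
Answer: CONVERGES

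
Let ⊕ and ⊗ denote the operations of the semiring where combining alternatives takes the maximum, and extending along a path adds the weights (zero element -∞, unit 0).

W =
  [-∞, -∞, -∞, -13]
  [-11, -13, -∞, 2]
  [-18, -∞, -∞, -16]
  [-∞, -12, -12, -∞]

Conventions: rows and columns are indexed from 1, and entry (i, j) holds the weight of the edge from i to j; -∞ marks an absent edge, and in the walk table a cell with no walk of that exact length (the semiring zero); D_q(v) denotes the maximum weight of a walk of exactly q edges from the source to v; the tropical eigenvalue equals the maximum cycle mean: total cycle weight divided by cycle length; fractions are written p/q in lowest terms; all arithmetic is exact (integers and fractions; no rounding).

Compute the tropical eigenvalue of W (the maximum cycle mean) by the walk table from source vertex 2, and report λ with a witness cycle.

q=0: [-∞, 0, -∞, -∞]
q=1: [-11, -13, -∞, 2]
q=2: [-24, -10, -10, -11]
q=3: [-21, -23, -23, -8]
q=4: [-34, -20, -20, -21]
Optimal cycle mean attained by: cycle 2->4->2, total 2 + (-12), length 2.
Answer: λ = -5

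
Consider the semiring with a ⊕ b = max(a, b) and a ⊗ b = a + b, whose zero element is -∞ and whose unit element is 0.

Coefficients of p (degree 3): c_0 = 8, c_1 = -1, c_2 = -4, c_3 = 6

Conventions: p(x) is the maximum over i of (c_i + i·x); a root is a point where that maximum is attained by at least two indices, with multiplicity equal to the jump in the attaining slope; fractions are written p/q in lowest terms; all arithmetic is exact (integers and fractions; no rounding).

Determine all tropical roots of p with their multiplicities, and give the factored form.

hull edge (i=0, c=8) to (i=3, c=6): slope -2/3, span 3
Factored form: p(x) = 6 ⊗ (x ⊕ 2/3) ⊗ (x ⊕ 2/3) ⊗ (x ⊕ 2/3)
Answer: roots = 2/3 (mult 3)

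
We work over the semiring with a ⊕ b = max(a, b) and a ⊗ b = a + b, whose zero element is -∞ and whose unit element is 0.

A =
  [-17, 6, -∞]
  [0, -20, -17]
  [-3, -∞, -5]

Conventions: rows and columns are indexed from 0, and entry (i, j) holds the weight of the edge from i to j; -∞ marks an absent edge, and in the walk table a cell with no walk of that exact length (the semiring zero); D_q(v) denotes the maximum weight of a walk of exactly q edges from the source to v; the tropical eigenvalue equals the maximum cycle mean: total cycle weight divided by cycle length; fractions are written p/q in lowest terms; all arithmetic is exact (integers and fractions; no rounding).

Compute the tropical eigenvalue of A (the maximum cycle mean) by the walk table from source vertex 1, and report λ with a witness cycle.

q=0: [-∞, 0, -∞]
q=1: [0, -20, -17]
q=2: [-17, 6, -22]
q=3: [6, -11, -11]
Optimal cycle mean attained by: cycle 0->1->0, total 6 + 0, length 2.
Answer: λ = 3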